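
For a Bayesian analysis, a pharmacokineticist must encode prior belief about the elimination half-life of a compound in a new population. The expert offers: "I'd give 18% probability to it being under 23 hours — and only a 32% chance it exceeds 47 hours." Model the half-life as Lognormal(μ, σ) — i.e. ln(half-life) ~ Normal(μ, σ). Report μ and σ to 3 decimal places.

μ ≈ 3.608, σ ≈ 0.517

If T ~ Lognormal(μ,σ) then ln T ~ Normal(μ,σ), so the p-quantile of ln T is μ + z_p·σ.
ln(23) = 3.135 and ln(47) = 3.85; z_{0.18} = -0.9154, z_{0.68} = 0.4677.
σ = (3.85 − 3.135)/(0.4677 − (-0.9154)) = 0.517.
μ = 3.135 − (-0.9154)·0.517 = 3.608.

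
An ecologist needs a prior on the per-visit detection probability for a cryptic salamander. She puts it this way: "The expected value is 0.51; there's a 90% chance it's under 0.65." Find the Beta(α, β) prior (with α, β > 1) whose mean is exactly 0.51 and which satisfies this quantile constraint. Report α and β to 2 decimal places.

α ≈ 10.47, β ≈ 10.06

With mean 0.51 fixed, write α = 0.51s, β = 0.49s where s = α+β.
Need P(θ < 0.65) = 0.9 under Beta(0.51s, 0.49s). Normal approximation: (q−m)/√(m(1−m)/s) ≈ z_{0.9} = 1.28, so s ≈ 0.51·0.49·(1.28)²/(0.65−0.51)² = 20.9.
At s = 20.9: P(θ<0.65) ≈ 0.902. Adjusting to match 0.9 gives s ≈ 20.53.
So α = 0.51·20.53 ≈ 10.47, β = 0.49·20.53 ≈ 10.06.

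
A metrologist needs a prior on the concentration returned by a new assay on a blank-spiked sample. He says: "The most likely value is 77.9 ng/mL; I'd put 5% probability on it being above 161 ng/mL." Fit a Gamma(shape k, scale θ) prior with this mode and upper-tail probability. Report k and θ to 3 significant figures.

k ≈ 6.25, θ ≈ 14.8

Gamma(k,θ) with k>1 has mode (k−1)θ, so θ = 77.9/(k−1).
Need P(X < 161) = 0.95 with θ tied to k this way. Start at k = 2, θ = 77.9: P(X<161) ≈ 0.612.
Too low — raise k to concentrate. Iterating converges to k ≈ 6.25.
Then θ = 77.9/(6.25−1) ≈ 14.8.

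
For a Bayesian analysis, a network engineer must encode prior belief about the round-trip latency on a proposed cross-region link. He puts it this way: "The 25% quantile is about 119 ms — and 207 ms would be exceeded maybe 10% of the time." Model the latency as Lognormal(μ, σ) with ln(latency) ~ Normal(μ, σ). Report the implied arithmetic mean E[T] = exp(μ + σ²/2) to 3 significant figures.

E[T] ≈ 150 ms

If T ~ Lognormal(μ,σ) then ln T ~ Normal(μ,σ), so the p-quantile of ln T is μ + z_p·σ.
ln(119) = 4.779 and ln(207) = 5.333; z_{0.25} = -0.6745, z_{0.9} = 1.282.
σ = (5.333 − 4.779)/(1.282 − (-0.6745)) = 0.283.
μ = 4.779 − (-0.6745)·0.283 = 4.970.
E[T] = exp(μ + σ²/2) = exp(4.970 + 0.0400) = 150 ms.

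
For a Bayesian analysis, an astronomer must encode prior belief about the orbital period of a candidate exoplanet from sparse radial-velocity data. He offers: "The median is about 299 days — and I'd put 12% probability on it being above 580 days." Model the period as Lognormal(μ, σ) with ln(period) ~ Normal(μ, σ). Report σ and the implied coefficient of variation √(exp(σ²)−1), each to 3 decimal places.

σ ≈ 0.564, CV ≈ 0.612

If T ~ Lognormal(μ,σ) then ln T ~ Normal(μ,σ), so the p-quantile of ln T is μ + z_p·σ.
ln(299) = 5.7 and ln(580) = 6.363; z_{0.5} = 0, z_{0.88} = 1.175.
σ = (6.363 − 5.7)/(1.175 − (0)) = 0.564.
μ = 5.7 − (0)·0.564 = 5.700.
CV = √(exp(σ²)−1) = √(exp(0.3180)−1) = 0.612.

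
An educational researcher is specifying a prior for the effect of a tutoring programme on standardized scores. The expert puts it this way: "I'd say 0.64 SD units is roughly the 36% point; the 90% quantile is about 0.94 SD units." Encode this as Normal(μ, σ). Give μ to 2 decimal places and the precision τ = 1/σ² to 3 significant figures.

The p-quantile of Normal(μ,σ) is μ + z_p·σ, with z_{0.36} = -0.3585 and z_{0.9} = 1.282.
Eliminate σ: μ = (z₂·x₁ − z₁·x₂)/(z₂ − z₁) = (1.282·0.64 − (-0.3585)·0.94)/1.64 = 0.71.
Then σ = (x₂ − x₁)/(z₂ − z₁) = (0.94 − 0.64)/1.64 = 0.18.
Precision τ = 1/σ² = 1/0.1829² = 29.9.

μ = 0.71, τ = 29.9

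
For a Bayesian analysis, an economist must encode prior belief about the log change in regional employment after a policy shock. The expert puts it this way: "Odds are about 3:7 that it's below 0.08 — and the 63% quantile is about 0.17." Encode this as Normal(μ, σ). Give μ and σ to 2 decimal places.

μ = 0.14, σ = 0.11

The p-quantile of Normal(μ,σ) is μ + z_p·σ, with z_{0.3} = -0.5244 and z_{0.63} = 0.3319.
Eliminate σ: μ = (z₂·x₁ − z₁·x₂)/(z₂ − z₁) = (0.3319·0.08 − (-0.5244)·0.17)/0.8563 = 0.14.
Then σ = (x₂ − x₁)/(z₂ − z₁) = (0.17 − 0.08)/0.8563 = 0.11.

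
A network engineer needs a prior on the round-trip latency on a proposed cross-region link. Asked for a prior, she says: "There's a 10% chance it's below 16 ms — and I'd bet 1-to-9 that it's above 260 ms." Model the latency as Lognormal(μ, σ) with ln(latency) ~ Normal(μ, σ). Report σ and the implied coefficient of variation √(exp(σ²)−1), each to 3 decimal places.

If T ~ Lognormal(μ,σ) then ln T ~ Normal(μ,σ), so the p-quantile of ln T is μ + z_p·σ.
ln(16) = 2.773 and ln(260) = 5.561; z_{0.1} = -1.282, z_{0.9} = 1.282.
σ = (5.561 − 2.773)/(1.282 − (-1.282)) = 1.088.
μ = 2.773 − (-1.282)·1.088 = 4.167.
CV = √(exp(σ²)−1) = √(exp(1.1833)−1) = 1.505.

σ ≈ 1.088, CV ≈ 1.505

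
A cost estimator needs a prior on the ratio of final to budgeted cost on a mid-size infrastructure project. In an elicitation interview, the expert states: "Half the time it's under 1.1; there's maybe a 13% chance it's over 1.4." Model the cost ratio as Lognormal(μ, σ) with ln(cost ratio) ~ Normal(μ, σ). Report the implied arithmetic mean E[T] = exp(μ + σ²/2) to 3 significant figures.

If T ~ Lognormal(μ,σ) then ln T ~ Normal(μ,σ), so the p-quantile of ln T is μ + z_p·σ.
ln(1.1) = 0.09531 and ln(1.4) = 0.3365; z_{0.5} = 0, z_{0.87} = 1.126.
σ = (0.3365 − 0.09531)/(1.126 − (0)) = 0.214.
μ = 0.09531 − (0)·0.214 = 0.095.
E[T] = exp(μ + σ²/2) = exp(0.095 + 0.0229) = 1.13.

E[T] ≈ 1.13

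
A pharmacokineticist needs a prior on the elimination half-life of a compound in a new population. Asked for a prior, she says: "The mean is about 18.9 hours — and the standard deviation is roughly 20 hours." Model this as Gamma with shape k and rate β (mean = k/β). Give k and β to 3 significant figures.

For Gamma(k, rate β): mean = k/β, variance = k/β², so CV = 1/√k.
CV = SD/mean = 20/18.9 = 1.058, hence k = 1/CV² = 0.893.
Then β = k/mean = 0.893/18.9 = 0.0473.

k ≈ 0.893, β ≈ 0.0473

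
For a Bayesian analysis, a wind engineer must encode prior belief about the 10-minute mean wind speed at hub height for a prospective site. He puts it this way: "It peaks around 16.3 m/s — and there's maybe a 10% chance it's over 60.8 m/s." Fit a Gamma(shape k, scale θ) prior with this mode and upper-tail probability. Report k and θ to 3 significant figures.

Gamma(k,θ) with k>1 has mode (k−1)θ, so θ = 16.3/(k−1).
Need P(X < 60.8) = 0.9 with θ tied to k this way. Start at k = 2, θ = 16.3: P(X<60.8) ≈ 0.887.
Too low — raise k to concentrate. Iterating converges to k ≈ 2.07.
Then θ = 16.3/(2.07−1) ≈ 15.2.

k ≈ 2.07, θ ≈ 15.2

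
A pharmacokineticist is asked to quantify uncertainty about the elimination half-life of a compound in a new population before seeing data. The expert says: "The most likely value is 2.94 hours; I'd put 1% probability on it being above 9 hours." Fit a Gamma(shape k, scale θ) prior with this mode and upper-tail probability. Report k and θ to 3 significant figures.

Gamma(k,θ) with k>1 has mode (k−1)θ, so θ = 2.94/(k−1).
Need P(X < 9) = 0.99 with θ tied to k this way. Start at k = 2, θ = 2.94: P(X<9) ≈ 0.810.
Too low — raise k to concentrate. Iterating converges to k ≈ 4.58.
Then θ = 2.94/(4.58−1) ≈ 0.821.

k ≈ 4.58, θ ≈ 0.821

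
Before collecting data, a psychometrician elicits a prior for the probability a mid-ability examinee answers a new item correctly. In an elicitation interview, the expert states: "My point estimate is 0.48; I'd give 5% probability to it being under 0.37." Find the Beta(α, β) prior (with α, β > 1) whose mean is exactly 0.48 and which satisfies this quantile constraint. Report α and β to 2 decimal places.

α ≈ 26.17, β ≈ 28.35

With mean 0.48 fixed, write α = 0.48s, β = 0.52s where s = α+β.
Need P(θ < 0.37) = 0.05 under Beta(0.48s, 0.52s). Normal approximation: (q−m)/√(m(1−m)/s) ≈ z_{0.05} = -1.64, so s ≈ 0.48·0.52·(-1.64)²/(0.37−0.48)² = 55.8.
At s = 55.8: P(θ<0.37) ≈ 0.048. Adjusting to match 0.05 gives s ≈ 54.52.
So α = 0.48·54.52 ≈ 26.17, β = 0.52·54.52 ≈ 28.35.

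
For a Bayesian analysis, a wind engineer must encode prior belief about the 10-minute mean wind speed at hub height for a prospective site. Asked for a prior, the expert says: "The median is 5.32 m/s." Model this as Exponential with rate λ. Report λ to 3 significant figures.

λ ≈ 0.13

Exponential median = ln 2 / λ, so λ = ln 2 / 5.32 = 0.13.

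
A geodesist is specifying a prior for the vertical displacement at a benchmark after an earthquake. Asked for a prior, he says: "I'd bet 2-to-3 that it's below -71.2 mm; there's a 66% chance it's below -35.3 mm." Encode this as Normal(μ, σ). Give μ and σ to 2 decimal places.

The p-quantile of Normal(μ,σ) is μ + z_p·σ, with z_{0.4} = -0.2533 and z_{0.66} = 0.4125.
Eliminate σ: μ = (z₂·x₁ − z₁·x₂)/(z₂ − z₁) = (0.4125·-71.2 − (-0.2533)·-35.3)/0.6658 = -57.54.
Then σ = (x₂ − x₁)/(z₂ − z₁) = (-35.3 − -71.2)/0.6658 = 53.92.

μ = -57.54, σ = 53.92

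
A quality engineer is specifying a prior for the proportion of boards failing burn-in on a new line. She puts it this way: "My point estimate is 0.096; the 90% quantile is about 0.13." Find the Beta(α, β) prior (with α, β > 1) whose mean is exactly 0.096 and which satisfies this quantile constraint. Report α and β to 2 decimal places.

α ≈ 12.57, β ≈ 118.39

With mean 0.096 fixed, write α = 0.096s, β = 0.904s where s = α+β.
Need P(θ < 0.13) = 0.9 under Beta(0.096s, 0.904s). Normal approximation: (q−m)/√(m(1−m)/s) ≈ z_{0.9} = 1.28, so s ≈ 0.096·0.904·(1.28)²/(0.13−0.096)² = 123.3.
At s = 123.3: P(θ<0.13) ≈ 0.894. Adjusting to match 0.9 gives s ≈ 130.97.
So α = 0.096·130.97 ≈ 12.57, β = 0.904·130.97 ≈ 118.39.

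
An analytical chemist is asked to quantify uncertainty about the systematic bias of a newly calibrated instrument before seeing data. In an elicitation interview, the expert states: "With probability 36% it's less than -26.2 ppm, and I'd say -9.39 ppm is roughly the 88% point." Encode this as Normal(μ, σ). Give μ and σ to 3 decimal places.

μ = -22.270, σ = 10.962

The p-quantile of Normal(μ,σ) is μ + z_p·σ, with z_{0.36} = -0.3585 and z_{0.88} = 1.175.
Eliminate σ: μ = (z₂·x₁ − z₁·x₂)/(z₂ − z₁) = (1.175·-26.2 − (-0.3585)·-9.39)/1.533 = -22.270.
Then σ = (x₂ − x₁)/(z₂ − z₁) = (-9.39 − -26.2)/1.533 = 10.962.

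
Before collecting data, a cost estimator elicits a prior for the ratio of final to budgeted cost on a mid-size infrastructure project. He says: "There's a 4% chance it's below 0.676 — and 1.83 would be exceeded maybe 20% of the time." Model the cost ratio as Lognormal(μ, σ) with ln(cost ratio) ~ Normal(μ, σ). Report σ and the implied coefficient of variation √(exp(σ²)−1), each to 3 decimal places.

σ ≈ 0.384, CV ≈ 0.399

If T ~ Lognormal(μ,σ) then ln T ~ Normal(μ,σ), so the p-quantile of ln T is μ + z_p·σ.
ln(0.676) = -0.3916 and ln(1.83) = 0.6043; z_{0.04} = -1.751, z_{0.8} = 0.8416.
σ = (0.6043 − -0.3916)/(0.8416 − (-1.751)) = 0.384.
μ = -0.3916 − (-1.751)·0.384 = 0.281.
CV = √(exp(σ²)−1) = √(exp(0.1476)−1) = 0.399.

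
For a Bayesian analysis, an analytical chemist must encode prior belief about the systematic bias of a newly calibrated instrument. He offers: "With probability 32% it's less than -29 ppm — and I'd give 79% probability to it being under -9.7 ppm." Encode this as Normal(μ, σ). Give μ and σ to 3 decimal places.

The p-quantile of Normal(μ,σ) is μ + z_p·σ, with z_{0.32} = -0.4677 and z_{0.79} = 0.8064.
Eliminate σ: μ = (z₂·x₁ − z₁·x₂)/(z₂ − z₁) = (0.8064·-29 − (-0.4677)·-9.7)/1.274 = -21.915.
Then σ = (x₂ − x₁)/(z₂ − z₁) = (-9.7 − -29)/1.274 = 15.148.

μ = -21.915, σ = 15.148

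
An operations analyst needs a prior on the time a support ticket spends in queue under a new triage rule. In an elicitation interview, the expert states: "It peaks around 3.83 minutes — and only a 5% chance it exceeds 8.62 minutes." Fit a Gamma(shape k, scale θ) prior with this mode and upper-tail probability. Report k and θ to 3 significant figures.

k ≈ 5.17, θ ≈ 0.918

Gamma(k,θ) with k>1 has mode (k−1)θ, so θ = 3.83/(k−1).
Need P(X < 8.62) = 0.95 with θ tied to k this way. Start at k = 2, θ = 3.83: P(X<8.62) ≈ 0.658.
Too low — raise k to concentrate. Iterating converges to k ≈ 5.17.
Then θ = 3.83/(5.17−1) ≈ 0.918.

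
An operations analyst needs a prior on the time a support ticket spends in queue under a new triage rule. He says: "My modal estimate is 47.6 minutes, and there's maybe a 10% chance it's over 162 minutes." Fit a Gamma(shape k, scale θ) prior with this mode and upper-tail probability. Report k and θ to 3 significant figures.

k ≈ 2.25, θ ≈ 38

Gamma(k,θ) with k>1 has mode (k−1)θ, so θ = 47.6/(k−1).
Need P(X < 162) = 0.9 with θ tied to k this way. Start at k = 2, θ = 47.6: P(X<162) ≈ 0.854.
Too low — raise k to concentrate. Iterating converges to k ≈ 2.25.
Then θ = 47.6/(2.25−1) ≈ 38.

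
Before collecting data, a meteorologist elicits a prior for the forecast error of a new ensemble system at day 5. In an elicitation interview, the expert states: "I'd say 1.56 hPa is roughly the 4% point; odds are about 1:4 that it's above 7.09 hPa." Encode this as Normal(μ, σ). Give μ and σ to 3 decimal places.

μ = 5.295, σ = 2.133

For Normal(μ,σ), the p-quantile is μ + z_p·σ. Here z_{0.04} = -1.751, z_{0.8} = 0.8416.
So 1.56 = μ − 1.751σ and 7.09 = μ + 0.8416σ.
Subtracting: σ = (7.09 − 1.56)/(0.8416 − (-1.751)) = 2.133.
Then μ = 1.56 − (-1.751)·2.133 = 5.295.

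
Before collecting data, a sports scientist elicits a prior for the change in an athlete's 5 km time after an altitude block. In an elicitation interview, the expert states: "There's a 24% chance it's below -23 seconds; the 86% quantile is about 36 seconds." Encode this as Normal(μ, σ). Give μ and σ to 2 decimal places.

μ = 0.32, σ = 33.02

The p-quantile of Normal(μ,σ) is μ + z_p·σ, with z_{0.24} = -0.7063 and z_{0.86} = 1.08.
Eliminate σ: μ = (z₂·x₁ − z₁·x₂)/(z₂ − z₁) = (1.08·-23 − (-0.7063)·36)/1.787 = 0.32.
Then σ = (x₂ − x₁)/(z₂ − z₁) = (36 − -23)/1.787 = 33.02.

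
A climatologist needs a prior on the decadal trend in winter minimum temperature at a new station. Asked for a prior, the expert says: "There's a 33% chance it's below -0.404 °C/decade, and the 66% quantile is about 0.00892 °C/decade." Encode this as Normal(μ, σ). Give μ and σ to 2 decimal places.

μ = -0.19, σ = 0.48

For Normal(μ,σ), the p-quantile is μ + z_p·σ. Here z_{0.33} = -0.4399, z_{0.66} = 0.4125.
So -0.404 = μ − 0.4399σ and 0.00892 = μ + 0.4125σ.
Subtracting: σ = (0.00892 − -0.404)/(0.4125 − (-0.4399)) = 0.48.
Then μ = -0.404 − (-0.4399)·0.48 = -0.19.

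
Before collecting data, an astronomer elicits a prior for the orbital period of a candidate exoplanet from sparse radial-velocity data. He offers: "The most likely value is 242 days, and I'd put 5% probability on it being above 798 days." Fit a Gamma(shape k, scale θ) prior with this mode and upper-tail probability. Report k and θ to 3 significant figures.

k ≈ 2.83, θ ≈ 132

Gamma(k,θ) with k>1 has mode (k−1)θ, so θ = 242/(k−1).
Need P(X < 798) = 0.95 with θ tied to k this way. Start at k = 2, θ = 242: P(X<798) ≈ 0.841.
Too low — raise k to concentrate. Iterating converges to k ≈ 2.83.
Then θ = 242/(2.83−1) ≈ 132.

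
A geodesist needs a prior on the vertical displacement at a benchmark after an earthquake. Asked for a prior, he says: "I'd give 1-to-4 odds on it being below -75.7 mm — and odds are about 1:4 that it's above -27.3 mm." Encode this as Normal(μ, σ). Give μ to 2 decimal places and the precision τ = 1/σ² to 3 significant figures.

For Normal(μ,σ), the p-quantile is μ + z_p·σ. Here z_{0.2} = -0.8416, z_{0.8} = 0.8416.
So -75.7 = μ − 0.8416σ and -27.3 = μ + 0.8416σ.
Subtracting: σ = (-27.3 − -75.7)/(0.8416 − (-0.8416)) = 28.75.
Then μ = -75.7 − (-0.8416)·28.75 = -51.50.
Precision τ = 1/σ² = 1/28.75² = 0.00121.

μ = -51.50, τ = 0.00121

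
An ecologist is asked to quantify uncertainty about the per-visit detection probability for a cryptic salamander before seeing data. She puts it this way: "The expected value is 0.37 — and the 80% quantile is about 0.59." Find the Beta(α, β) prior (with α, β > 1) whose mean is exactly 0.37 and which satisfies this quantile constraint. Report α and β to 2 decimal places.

α ≈ 1.21, β ≈ 2.05

With mean 0.37 fixed, write α = 0.37s, β = 0.63s where s = α+β.
Need P(θ < 0.59) = 0.8 under Beta(0.37s, 0.63s). Normal approximation: (q−m)/√(m(1−m)/s) ≈ z_{0.8} = 0.842, so s ≈ 0.37·0.63·(0.842)²/(0.59−0.37)² = 3.4.
At s = 3.4: P(θ<0.59) ≈ 0.805. Adjusting to match 0.8 gives s ≈ 3.26.
So α = 0.37·3.26 ≈ 1.21, β = 0.63·3.26 ≈ 2.05.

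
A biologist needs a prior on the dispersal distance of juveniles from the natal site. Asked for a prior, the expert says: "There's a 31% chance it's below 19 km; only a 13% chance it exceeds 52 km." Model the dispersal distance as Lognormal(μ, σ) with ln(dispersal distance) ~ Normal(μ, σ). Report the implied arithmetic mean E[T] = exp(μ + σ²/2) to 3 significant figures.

If T ~ Lognormal(μ,σ) then ln T ~ Normal(μ,σ), so the p-quantile of ln T is μ + z_p·σ.
ln(19) = 2.944 and ln(52) = 3.951; z_{0.31} = -0.4959, z_{0.87} = 1.126.
σ = (3.951 − 2.944)/(1.126 − (-0.4959)) = 0.621.
μ = 2.944 − (-0.4959)·0.621 = 3.252.
E[T] = exp(μ + σ²/2) = exp(3.252 + 0.1926) = 31.3 km.

E[T] ≈ 31.3 km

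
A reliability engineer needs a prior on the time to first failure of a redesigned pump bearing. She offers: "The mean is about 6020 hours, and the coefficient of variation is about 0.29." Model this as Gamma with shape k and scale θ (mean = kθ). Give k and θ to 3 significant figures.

For Gamma(k, scale θ): mean = kθ, variance = kθ², so CV = 1/√k.
CV = 0.29, hence k = 1/CV² = 11.9.
Then θ = mean/k = 6020/11.9 = 506.

k ≈ 11.9, θ ≈ 506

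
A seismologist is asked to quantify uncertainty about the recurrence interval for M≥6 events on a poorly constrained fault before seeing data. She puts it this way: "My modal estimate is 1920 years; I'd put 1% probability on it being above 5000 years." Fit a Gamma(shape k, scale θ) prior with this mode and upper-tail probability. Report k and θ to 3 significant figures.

k ≈ 6.08, θ ≈ 378

Gamma(k,θ) with k>1 has mode (k−1)θ, so θ = 1920/(k−1).
Need P(X < 5000) = 0.99 with θ tied to k this way. Start at k = 2, θ = 1920: P(X<5000) ≈ 0.733.
Too low — raise k to concentrate. Iterating converges to k ≈ 6.08.
Then θ = 1920/(6.08−1) ≈ 378.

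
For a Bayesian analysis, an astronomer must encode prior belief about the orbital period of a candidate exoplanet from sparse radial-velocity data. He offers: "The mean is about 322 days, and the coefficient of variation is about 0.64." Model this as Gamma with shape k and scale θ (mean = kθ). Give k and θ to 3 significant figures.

k ≈ 2.44, θ ≈ 132

For Gamma(k, scale θ): mean = kθ, variance = kθ², so CV = 1/√k.
CV = 0.64, hence k = 1/CV² = 2.44.
Then θ = mean/k = 322/2.44 = 132.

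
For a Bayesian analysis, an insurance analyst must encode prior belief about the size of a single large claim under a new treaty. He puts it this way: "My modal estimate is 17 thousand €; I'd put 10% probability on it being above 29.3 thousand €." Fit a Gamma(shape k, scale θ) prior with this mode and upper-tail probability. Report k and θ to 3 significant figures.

Gamma(k,θ) with k>1 has mode (k−1)θ, so θ = 17/(k−1).
Need P(X < 29.3) = 0.9 with θ tied to k this way. Start at k = 2, θ = 17: P(X<29.3) ≈ 0.514.
Too low — raise k to concentrate. Iterating converges to k ≈ 7.4.
Then θ = 17/(7.4−1) ≈ 2.66.

k ≈ 7.4, θ ≈ 2.66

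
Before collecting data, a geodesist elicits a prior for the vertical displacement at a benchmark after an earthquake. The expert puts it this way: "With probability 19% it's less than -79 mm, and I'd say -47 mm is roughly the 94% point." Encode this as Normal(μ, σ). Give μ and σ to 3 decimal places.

μ = -67.452, σ = 13.154

For Normal(μ,σ), the p-quantile is μ + z_p·σ. Here z_{0.19} = -0.8779, z_{0.94} = 1.555.
So -79 = μ − 0.8779σ and -47 = μ + 1.555σ.
Subtracting: σ = (-47 − -79)/(1.555 − (-0.8779)) = 13.154.
Then μ = -79 − (-0.8779)·13.154 = -67.452.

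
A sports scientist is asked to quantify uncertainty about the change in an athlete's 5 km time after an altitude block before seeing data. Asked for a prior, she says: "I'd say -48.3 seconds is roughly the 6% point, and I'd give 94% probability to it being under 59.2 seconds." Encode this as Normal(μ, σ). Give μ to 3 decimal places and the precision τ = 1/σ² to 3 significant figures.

μ = 5.450, τ = 0.000837

The p-quantile of Normal(μ,σ) is μ + z_p·σ, with z_{0.06} = -1.555 and z_{0.94} = 1.555.
Eliminate σ: μ = (z₂·x₁ − z₁·x₂)/(z₂ − z₁) = (1.555·-48.3 − (-1.555)·59.2)/3.11 = 5.450.
Then σ = (x₂ − x₁)/(z₂ − z₁) = (59.2 − -48.3)/3.11 = 34.571.
Precision τ = 1/σ² = 1/34.57² = 0.000837.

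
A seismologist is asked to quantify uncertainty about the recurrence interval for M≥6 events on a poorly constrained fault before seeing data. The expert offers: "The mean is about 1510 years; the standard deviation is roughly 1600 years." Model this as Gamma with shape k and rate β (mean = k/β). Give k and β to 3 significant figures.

k ≈ 0.891, β ≈ 0.00059

For Gamma(k, rate β): mean = k/β, variance = k/β², so CV = 1/√k.
CV = SD/mean = 1600/1510 = 1.06, hence k = 1/CV² = 0.891.
Then β = k/mean = 0.891/1510 = 0.00059.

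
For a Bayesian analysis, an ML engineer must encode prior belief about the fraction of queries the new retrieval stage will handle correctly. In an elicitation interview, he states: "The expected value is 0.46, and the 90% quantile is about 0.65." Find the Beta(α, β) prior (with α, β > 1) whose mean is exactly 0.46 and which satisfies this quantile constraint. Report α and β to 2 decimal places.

With mean 0.46 fixed, write α = 0.46s, β = 0.54s where s = α+β.
Need P(θ < 0.65) = 0.9 under Beta(0.46s, 0.54s). Normal approximation: (q−m)/√(m(1−m)/s) ≈ z_{0.9} = 1.28, so s ≈ 0.46·0.54·(1.28)²/(0.65−0.46)² = 11.3.
At s = 11.3: P(θ<0.65) ≈ 0.902. Adjusting to match 0.9 gives s ≈ 11.14.
So α = 0.46·11.14 ≈ 5.13, β = 0.54·11.14 ≈ 6.02.

α ≈ 5.13, β ≈ 6.02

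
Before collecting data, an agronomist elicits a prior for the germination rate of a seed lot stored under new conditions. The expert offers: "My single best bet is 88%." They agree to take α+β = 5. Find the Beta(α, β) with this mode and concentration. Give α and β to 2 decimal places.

α = 3.64, β = 1.36

For α,β > 1 the Beta mode is (α−1)/(α+β−2). With α+β = 5, the mode is (α−1)/3.
Set (α−1)/3 = 0.88 → α = 1 + 0.88·3 = 3.64.
β = 5 − α = 1.36.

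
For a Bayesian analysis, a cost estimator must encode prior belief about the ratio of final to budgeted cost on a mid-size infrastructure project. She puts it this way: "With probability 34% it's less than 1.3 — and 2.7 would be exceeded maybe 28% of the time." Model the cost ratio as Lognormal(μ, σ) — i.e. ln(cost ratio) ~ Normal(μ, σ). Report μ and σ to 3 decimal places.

If T ~ Lognormal(μ,σ) then ln T ~ Normal(μ,σ), so the p-quantile of ln T is μ + z_p·σ.
ln(1.3) = 0.2624 and ln(2.7) = 0.9933; z_{0.34} = -0.4125, z_{0.72} = 0.5828.
σ = (0.9933 − 0.2624)/(0.5828 − (-0.4125)) = 0.734.
μ = 0.2624 − (-0.4125)·0.734 = 0.565.

μ ≈ 0.565, σ ≈ 0.734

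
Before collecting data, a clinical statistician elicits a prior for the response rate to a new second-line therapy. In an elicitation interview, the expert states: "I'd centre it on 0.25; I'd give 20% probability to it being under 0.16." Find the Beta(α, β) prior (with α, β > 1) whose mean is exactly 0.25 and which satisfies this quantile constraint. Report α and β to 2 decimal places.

α ≈ 4.26, β ≈ 12.77

With mean 0.25 fixed, write α = 0.25s, β = 0.75s where s = α+β.
Need P(θ < 0.16) = 0.2 under Beta(0.25s, 0.75s). Normal approximation: (q−m)/√(m(1−m)/s) ≈ z_{0.2} = -0.842, so s ≈ 0.25·0.75·(-0.842)²/(0.16−0.25)² = 16.4.
At s = 16.4: P(θ<0.16) ≈ 0.206. Adjusting to match 0.2 gives s ≈ 17.02.
So α = 0.25·17.02 ≈ 4.26, β = 0.75·17.02 ≈ 12.77.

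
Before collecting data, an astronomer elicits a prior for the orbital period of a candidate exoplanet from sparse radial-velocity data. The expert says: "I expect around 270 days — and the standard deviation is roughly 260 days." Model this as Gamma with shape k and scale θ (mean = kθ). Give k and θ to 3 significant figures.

k ≈ 1.08, θ ≈ 250

For Gamma(k, scale θ): mean = kθ, variance = kθ², so CV = 1/√k.
CV = SD/mean = 260/270 = 0.963, hence k = 1/CV² = 1.08.
Then θ = mean/k = 270/1.08 = 250.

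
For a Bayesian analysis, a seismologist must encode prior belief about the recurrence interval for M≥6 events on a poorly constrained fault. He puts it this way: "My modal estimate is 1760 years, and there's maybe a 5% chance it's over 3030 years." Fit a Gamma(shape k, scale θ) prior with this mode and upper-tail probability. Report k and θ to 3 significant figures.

Gamma(k,θ) with k>1 has mode (k−1)θ, so θ = 1760/(k−1).
Need P(X < 3030) = 0.95 with θ tied to k this way. Start at k = 2, θ = 1760: P(X<3030) ≈ 0.513.
Too low — raise k to concentrate. Iterating converges to k ≈ 10.5.
Then θ = 1760/(10.5−1) ≈ 186.

k ≈ 10.5, θ ≈ 186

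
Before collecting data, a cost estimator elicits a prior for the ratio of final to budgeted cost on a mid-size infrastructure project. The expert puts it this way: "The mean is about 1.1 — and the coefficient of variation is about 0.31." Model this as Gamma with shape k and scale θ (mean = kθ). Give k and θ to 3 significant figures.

k ≈ 10.4, θ ≈ 0.106

For Gamma(k, scale θ): mean = kθ, variance = kθ², so CV = 1/√k.
CV = 0.31, hence k = 1/CV² = 10.4.
Then θ = mean/k = 1.1/10.4 = 0.106.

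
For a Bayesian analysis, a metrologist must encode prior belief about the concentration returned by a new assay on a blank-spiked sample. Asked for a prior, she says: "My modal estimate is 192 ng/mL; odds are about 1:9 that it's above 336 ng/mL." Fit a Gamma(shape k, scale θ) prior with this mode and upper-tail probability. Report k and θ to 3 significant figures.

Gamma(k,θ) with k>1 has mode (k−1)θ, so θ = 192/(k−1).
Need P(X < 336) = 0.9 with θ tied to k this way. Start at k = 2, θ = 192: P(X<336) ≈ 0.522.
Too low — raise k to concentrate. Iterating converges to k ≈ 7.06.
Then θ = 192/(7.06−1) ≈ 31.7.

k ≈ 7.06, θ ≈ 31.7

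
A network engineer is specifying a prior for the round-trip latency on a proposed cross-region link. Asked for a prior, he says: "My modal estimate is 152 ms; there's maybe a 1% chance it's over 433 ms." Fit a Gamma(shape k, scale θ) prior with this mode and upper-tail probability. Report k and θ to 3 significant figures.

Gamma(k,θ) with k>1 has mode (k−1)θ, so θ = 152/(k−1).
Need P(X < 433) = 0.99 with θ tied to k this way. Start at k = 2, θ = 152: P(X<433) ≈ 0.777.
Too low — raise k to concentrate. Iterating converges to k ≈ 5.16.
Then θ = 152/(5.16−1) ≈ 36.6.

k ≈ 5.16, θ ≈ 36.6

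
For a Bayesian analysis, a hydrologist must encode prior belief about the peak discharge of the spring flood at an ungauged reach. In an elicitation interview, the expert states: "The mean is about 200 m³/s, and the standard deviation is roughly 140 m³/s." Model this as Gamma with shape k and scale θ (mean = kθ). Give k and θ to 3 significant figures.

For Gamma(k, scale θ): mean = kθ, variance = kθ², so CV = 1/√k.
CV = SD/mean = 140/200 = 0.7, hence k = 1/CV² = 2.04.
Then θ = mean/k = 200/2.04 = 98.

k ≈ 2.04, θ ≈ 98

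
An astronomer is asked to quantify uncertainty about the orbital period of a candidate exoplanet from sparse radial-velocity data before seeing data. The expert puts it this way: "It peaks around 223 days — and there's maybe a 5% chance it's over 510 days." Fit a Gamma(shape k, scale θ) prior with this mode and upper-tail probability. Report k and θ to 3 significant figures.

k ≈ 5.01, θ ≈ 55.7

Gamma(k,θ) with k>1 has mode (k−1)θ, so θ = 223/(k−1).
Need P(X < 510) = 0.95 with θ tied to k this way. Start at k = 2, θ = 223: P(X<510) ≈ 0.666.
Too low — raise k to concentrate. Iterating converges to k ≈ 5.01.
Then θ = 223/(5.01−1) ≈ 55.7.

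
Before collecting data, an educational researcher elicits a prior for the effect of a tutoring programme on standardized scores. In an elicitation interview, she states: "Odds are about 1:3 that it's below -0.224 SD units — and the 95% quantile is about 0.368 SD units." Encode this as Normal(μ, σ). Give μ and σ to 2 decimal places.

The p-quantile of Normal(μ,σ) is μ + z_p·σ, with z_{0.25} = -0.6745 and z_{0.95} = 1.645.
Eliminate σ: μ = (z₂·x₁ − z₁·x₂)/(z₂ − z₁) = (1.645·-0.224 − (-0.6745)·0.368)/2.319 = -0.05.
Then σ = (x₂ − x₁)/(z₂ − z₁) = (0.368 − -0.224)/2.319 = 0.26.

μ = -0.05, σ = 0.26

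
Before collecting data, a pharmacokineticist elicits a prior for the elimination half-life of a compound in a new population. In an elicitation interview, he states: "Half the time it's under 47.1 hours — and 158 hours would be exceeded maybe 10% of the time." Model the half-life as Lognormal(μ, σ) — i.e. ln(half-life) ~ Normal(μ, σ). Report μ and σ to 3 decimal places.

μ ≈ 3.852, σ ≈ 0.944

If T ~ Lognormal(μ,σ) then ln T ~ Normal(μ,σ), so the p-quantile of ln T is μ + z_p·σ.
ln(47.1) = 3.852 and ln(158) = 5.063; z_{0.5} = 0, z_{0.9} = 1.282.
σ = (5.063 − 3.852)/(1.282 − (0)) = 0.944.
μ = 3.852 − (0)·0.944 = 3.852.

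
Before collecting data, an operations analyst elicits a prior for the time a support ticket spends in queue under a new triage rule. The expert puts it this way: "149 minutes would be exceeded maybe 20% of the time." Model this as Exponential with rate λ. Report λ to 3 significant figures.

λ ≈ 0.0108

P(T > 149.0) = e^(−λ·149.0) = 0.2, so λ = −ln(0.2)/149.0 = 0.0108.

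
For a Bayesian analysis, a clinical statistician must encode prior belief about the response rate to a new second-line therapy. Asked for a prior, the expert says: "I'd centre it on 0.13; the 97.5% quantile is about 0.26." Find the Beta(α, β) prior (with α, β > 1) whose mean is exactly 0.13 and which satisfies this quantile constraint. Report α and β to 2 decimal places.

α ≈ 4.41, β ≈ 29.50

With mean 0.13 fixed, write α = 0.13s, β = 0.87s where s = α+β.
Need P(θ < 0.26) = 0.975 under Beta(0.13s, 0.87s). Normal approximation: (q−m)/√(m(1−m)/s) ≈ z_{0.975} = 1.96, so s ≈ 0.13·0.87·(1.96)²/(0.26−0.13)² = 25.7.
At s = 25.7: P(θ<0.26) ≈ 0.959. Adjusting to match 0.975 gives s ≈ 33.91.
So α = 0.13·33.91 ≈ 4.41, β = 0.87·33.91 ≈ 29.50.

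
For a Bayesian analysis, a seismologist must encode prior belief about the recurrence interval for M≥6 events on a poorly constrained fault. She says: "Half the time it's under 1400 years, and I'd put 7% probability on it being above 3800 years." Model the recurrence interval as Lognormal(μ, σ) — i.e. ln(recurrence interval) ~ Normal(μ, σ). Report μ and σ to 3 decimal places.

If T ~ Lognormal(μ,σ) then ln T ~ Normal(μ,σ), so the p-quantile of ln T is μ + z_p·σ.
ln(1400) = 7.244 and ln(3800) = 8.243; z_{0.5} = 0, z_{0.93} = 1.476.
σ = (8.243 − 7.244)/(1.476 − (0)) = 0.677.
μ = 7.244 − (0)·0.677 = 7.244.

μ ≈ 7.244, σ ≈ 0.677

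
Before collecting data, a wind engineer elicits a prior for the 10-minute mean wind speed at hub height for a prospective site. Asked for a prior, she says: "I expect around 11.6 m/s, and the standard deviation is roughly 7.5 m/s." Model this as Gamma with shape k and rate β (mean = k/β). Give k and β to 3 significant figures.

k ≈ 2.39, β ≈ 0.206

For Gamma(k, rate β): mean = k/β, variance = k/β², so CV = 1/√k.
CV = SD/mean = 7.5/11.6 = 0.6466, hence k = 1/CV² = 2.39.
Then β = k/mean = 2.39/11.6 = 0.206.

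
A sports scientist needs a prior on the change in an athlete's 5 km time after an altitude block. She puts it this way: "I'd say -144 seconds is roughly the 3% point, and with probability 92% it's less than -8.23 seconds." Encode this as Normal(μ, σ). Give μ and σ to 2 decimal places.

μ = -66.29, σ = 41.32

The p-quantile of Normal(μ,σ) is μ + z_p·σ, with z_{0.03} = -1.881 and z_{0.92} = 1.405.
Eliminate σ: μ = (z₂·x₁ − z₁·x₂)/(z₂ − z₁) = (1.405·-144 − (-1.881)·-8.23)/3.286 = -66.29.
Then σ = (x₂ − x₁)/(z₂ − z₁) = (-8.23 − -144)/3.286 = 41.32.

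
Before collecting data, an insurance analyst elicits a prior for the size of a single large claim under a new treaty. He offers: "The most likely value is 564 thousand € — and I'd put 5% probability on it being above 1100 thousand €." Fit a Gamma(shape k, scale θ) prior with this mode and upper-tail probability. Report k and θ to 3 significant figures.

k ≈ 7.22, θ ≈ 90.7

Gamma(k,θ) with k>1 has mode (k−1)θ, so θ = 564/(k−1).
Need P(X < 1100) = 0.95 with θ tied to k this way. Start at k = 2, θ = 564: P(X<1100) ≈ 0.580.
Too low — raise k to concentrate. Iterating converges to k ≈ 7.22.
Then θ = 564/(7.22−1) ≈ 90.7.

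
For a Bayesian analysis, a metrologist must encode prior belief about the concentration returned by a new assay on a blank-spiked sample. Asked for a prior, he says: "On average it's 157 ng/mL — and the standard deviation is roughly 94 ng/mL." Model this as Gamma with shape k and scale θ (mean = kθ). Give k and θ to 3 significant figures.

k ≈ 2.79, θ ≈ 56.3

For Gamma(k, scale θ): mean = kθ, variance = kθ², so CV = 1/√k.
CV = SD/mean = 94/157 = 0.5987, hence k = 1/CV² = 2.79.
Then θ = mean/k = 157/2.79 = 56.3.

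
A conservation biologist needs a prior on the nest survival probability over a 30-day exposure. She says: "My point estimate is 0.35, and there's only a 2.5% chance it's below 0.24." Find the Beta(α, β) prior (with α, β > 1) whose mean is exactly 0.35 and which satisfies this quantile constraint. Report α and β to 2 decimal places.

With mean 0.35 fixed, write α = 0.35s, β = 0.65s where s = α+β.
Need P(θ < 0.24) = 0.025 under Beta(0.35s, 0.65s). Normal approximation: (q−m)/√(m(1−m)/s) ≈ z_{0.025} = -1.96, so s ≈ 0.35·0.65·(-1.96)²/(0.24−0.35)² = 72.2.
At s = 72.2: P(θ<0.24) ≈ 0.019. Adjusting to match 0.025 gives s ≈ 65.32.
So α = 0.35·65.32 ≈ 22.86, β = 0.65·65.32 ≈ 42.46.

α ≈ 22.86, β ≈ 42.46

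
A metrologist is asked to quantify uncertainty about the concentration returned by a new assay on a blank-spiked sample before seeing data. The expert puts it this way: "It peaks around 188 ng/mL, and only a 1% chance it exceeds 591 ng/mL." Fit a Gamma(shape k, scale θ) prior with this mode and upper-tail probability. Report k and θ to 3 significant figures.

k ≈ 4.39, θ ≈ 55.4

Gamma(k,θ) with k>1 has mode (k−1)θ, so θ = 188/(k−1).
Need P(X < 591) = 0.99 with θ tied to k this way. Start at k = 2, θ = 188: P(X<591) ≈ 0.821.
Too low — raise k to concentrate. Iterating converges to k ≈ 4.39.
Then θ = 188/(4.39−1) ≈ 55.4.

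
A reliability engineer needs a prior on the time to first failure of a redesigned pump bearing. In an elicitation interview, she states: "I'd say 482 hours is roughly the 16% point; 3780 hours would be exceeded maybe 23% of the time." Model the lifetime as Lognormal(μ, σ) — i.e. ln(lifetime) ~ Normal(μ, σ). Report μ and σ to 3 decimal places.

If T ~ Lognormal(μ,σ) then ln T ~ Normal(μ,σ), so the p-quantile of ln T is μ + z_p·σ.
ln(482) = 6.178 and ln(3780) = 8.237; z_{0.16} = -0.9945, z_{0.77} = 0.7388.
σ = (8.237 − 6.178)/(0.7388 − (-0.9945)) = 1.188.
μ = 6.178 − (-0.9945)·1.188 = 7.360.

μ ≈ 7.360, σ ≈ 1.188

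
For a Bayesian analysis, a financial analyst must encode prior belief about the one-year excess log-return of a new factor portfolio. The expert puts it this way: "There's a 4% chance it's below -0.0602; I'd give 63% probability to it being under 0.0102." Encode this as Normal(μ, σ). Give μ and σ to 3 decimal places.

The p-quantile of Normal(μ,σ) is μ + z_p·σ, with z_{0.04} = -1.751 and z_{0.63} = 0.3319.
Eliminate σ: μ = (z₂·x₁ − z₁·x₂)/(z₂ − z₁) = (0.3319·-0.0602 − (-1.751)·0.0102)/2.083 = -0.001.
Then σ = (x₂ − x₁)/(z₂ − z₁) = (0.0102 − -0.0602)/2.083 = 0.034.

μ = -0.001, σ = 0.034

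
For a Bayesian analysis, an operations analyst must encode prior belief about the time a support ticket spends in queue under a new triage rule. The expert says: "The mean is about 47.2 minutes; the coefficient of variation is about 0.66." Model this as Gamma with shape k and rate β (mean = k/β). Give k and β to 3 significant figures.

k ≈ 2.3, β ≈ 0.0486

For Gamma(k, rate β): mean = k/β, variance = k/β², so CV = 1/√k.
CV = 0.66, hence k = 1/CV² = 2.3.
Then β = k/mean = 2.3/47.2 = 0.0486.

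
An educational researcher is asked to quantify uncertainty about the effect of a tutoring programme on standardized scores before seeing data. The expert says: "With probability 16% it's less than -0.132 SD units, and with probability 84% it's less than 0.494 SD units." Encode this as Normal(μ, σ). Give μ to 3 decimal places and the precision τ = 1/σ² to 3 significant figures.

μ = 0.181, τ = 10.1

For Normal(μ,σ), the p-quantile is μ + z_p·σ. Here z_{0.16} = -0.9945, z_{0.84} = 0.9945.
So -0.132 = μ − 0.9945σ and 0.494 = μ + 0.9945σ.
Subtracting: σ = (0.494 − -0.132)/(0.9945 − (-0.9945)) = 0.315.
Then μ = -0.132 − (-0.9945)·0.315 = 0.181.
Precision τ = 1/σ² = 1/0.3147² = 10.1.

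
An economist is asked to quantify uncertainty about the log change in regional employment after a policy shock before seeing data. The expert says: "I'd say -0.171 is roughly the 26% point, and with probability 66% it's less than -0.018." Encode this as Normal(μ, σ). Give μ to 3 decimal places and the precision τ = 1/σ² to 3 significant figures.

μ = -0.078, τ = 47.6

The p-quantile of Normal(μ,σ) is μ + z_p·σ, with z_{0.26} = -0.6433 and z_{0.66} = 0.4125.
Eliminate σ: μ = (z₂·x₁ − z₁·x₂)/(z₂ − z₁) = (0.4125·-0.171 − (-0.6433)·-0.018)/1.056 = -0.078.
Then σ = (x₂ − x₁)/(z₂ − z₁) = (-0.018 − -0.171)/1.056 = 0.145.
Precision τ = 1/σ² = 1/0.1449² = 47.6.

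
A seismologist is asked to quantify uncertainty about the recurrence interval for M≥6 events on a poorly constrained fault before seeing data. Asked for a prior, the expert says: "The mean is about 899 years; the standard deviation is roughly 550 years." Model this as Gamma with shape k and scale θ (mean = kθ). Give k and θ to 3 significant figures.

k ≈ 2.67, θ ≈ 336

For Gamma(k, scale θ): mean = kθ, variance = kθ², so CV = 1/√k.
CV = SD/mean = 550/899 = 0.6118, hence k = 1/CV² = 2.67.
Then θ = mean/k = 899/2.67 = 336.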